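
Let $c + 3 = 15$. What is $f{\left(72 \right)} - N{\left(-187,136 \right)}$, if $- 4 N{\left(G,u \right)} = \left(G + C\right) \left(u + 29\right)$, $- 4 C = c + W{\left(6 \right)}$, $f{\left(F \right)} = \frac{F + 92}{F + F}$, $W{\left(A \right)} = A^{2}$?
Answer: $- \frac{147737}{18} \approx -8207.6$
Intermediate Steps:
$c = 12$ ($c = -3 + 15 = 12$)
$f{\left(F \right)} = \frac{92 + F}{2 F}$
$C = -12$ ($C = - \frac{12 + 6^{2}}{4} = - \frac{12 + 36}{4} = \left(- \frac{1}{4}\right) 48 = -12$)
$N{\left(G,u \right)} = - \frac{\left(-12 + G\right) \left(29 + u\right)}{4}$ ($N{\left(G,u \right)} = - \frac{\left(G - 12\right) \left(u + 29\right)}{4} = - \frac{\left(-12 + G\right) \left(29 + u\right)}{4}$)
$f{\left(72 \right)} - N{\left(-187,136 \right)} = \frac{92 + 72}{2 \cdot 72} - \left(87 + 3 \cdot 136 - - \frac{5423}{4} - \left(- \frac{187}{4}\right) 136\right) = \frac{1}{2} \cdot \frac{1}{72} \cdot 164 - \left(87 + 408 + \frac{5423}{4} + 6358\right) = \frac{41}{36} - \frac{32835}{4} = - \frac{147737}{18}$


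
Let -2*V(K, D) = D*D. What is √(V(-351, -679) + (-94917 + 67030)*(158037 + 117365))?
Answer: 9*I*√379277338/2 ≈ 87638.0*I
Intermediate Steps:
V(K, D) = -D²/2 (V(K, D) = -D*D/2 = -D²/2)
√(V(-351, -679) + (-94917 + 67030)*(158037 + 117365)) = √(-½*(-679)² + (-94917 + 67030)*(158037 + 117365)) = √(-½*461041 - 27887*275402) = √(-461041/2 - 7680135574) = √(-15360732189/2) = 9*I*√379277338/2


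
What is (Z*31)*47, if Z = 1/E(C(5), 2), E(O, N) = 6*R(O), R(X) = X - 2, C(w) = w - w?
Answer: -1457/12 ≈ -121.42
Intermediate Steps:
C(w) = 0
R(X) = -2 + X
E(O, N) = -12 + 6*O (E(O, N) = 6*(-2 + O) = -12 + 6*O)
Z = -1/12 (Z = 1/(-12 + 6*0) = 1/(-12 + 0) = 1/(-12) = -1/12 ≈ -0.083333)
(Z*31)*47 = -1/12*31*47 = -31/12*47 = -1457/12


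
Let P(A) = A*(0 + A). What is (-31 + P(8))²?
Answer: 1089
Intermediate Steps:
P(A) = A² (P(A) = A*A = A²)
(-31 + P(8))² = (-31 + 8²)² = (-31 + 64)² = 33² = 1089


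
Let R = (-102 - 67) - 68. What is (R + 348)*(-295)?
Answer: -32745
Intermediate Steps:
R = -237 (R = -169 - 68 = -237)
(R + 348)*(-295) = (-237 + 348)*(-295) = 111*(-295) = -32745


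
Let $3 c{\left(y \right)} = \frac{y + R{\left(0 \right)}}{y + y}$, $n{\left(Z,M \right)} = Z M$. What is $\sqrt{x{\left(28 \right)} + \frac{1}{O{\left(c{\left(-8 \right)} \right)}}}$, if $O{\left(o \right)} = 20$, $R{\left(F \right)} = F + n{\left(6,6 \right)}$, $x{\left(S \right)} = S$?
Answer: $\frac{\sqrt{2805}}{10} \approx 5.2962$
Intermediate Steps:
$n{\left(Z,M \right)} = M Z$
$R{\left(F \right)} = 36 + F$ ($R{\left(F \right)} = F + 6 \cdot 6 = F + 36 = 36 + F$)
$c{\left(y \right)} = \frac{36 + y}{6 y}$ ($c{\left(y \right)} = \frac{\left(y + \left(36 + 0\right)\right) \frac{1}{y + y}}{3} = \frac{\left(y + 36\right) \frac{1}{2 y}}{3} = \frac{\left(36 + y\right) \frac{1}{2 y}}{3} = \frac{\frac{1}{2} \frac{1}{y} \left(36 + y\right)}{3} = \frac{36 + y}{6 y}$)
$\sqrt{x{\left(28 \right)} + \frac{1}{O{\left(c{\left(-8 \right)} \right)}}} = \sqrt{28 + \frac{1}{20}} = \sqrt{\frac{561}{20}} = \frac{\sqrt{2805}}{10}$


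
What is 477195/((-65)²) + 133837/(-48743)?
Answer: 4538890912/41187835 ≈ 110.20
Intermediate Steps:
477195/((-65)²) + 133837/(-48743) = 477195/4225 + 133837*(-1/48743) = 477195*(1/4225) - 133837/48743 = 95439/845 - 133837/48743 = 4538890912/41187835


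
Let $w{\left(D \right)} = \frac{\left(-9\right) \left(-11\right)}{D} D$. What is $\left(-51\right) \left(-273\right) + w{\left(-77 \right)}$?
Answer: $14022$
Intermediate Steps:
$w{\left(D \right)} = 99$ ($w{\left(D \right)} = \frac{99}{D} D = 99$)
$\left(-51\right) \left(-273\right) + w{\left(-77 \right)} = \left(-51\right) \left(-273\right) + 99 = 13923 + 99 = 14022$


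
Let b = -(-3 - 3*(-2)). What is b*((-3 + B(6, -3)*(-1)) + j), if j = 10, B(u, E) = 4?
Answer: -9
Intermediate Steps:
b = -3 (b = -(-3 + 6) = -1*3 = -3)
b*((-3 + B(6, -3)*(-1)) + j) = -3*((-3 + 4*(-1)) + 10) = -3*((-3 - 4) + 10) = -3*(-7 + 10) = -3*3 = -9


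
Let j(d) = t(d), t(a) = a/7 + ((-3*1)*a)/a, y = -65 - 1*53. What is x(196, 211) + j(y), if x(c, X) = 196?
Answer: 1233/7 ≈ 176.14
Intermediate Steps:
y = -118 (y = -65 - 53 = -118)
t(a) = -3 + a/7 (t(a) = a*(⅐) + (-3*a)/a = a/7 - 3 = -3 + a/7)
j(d) = -3 + d/7
x(196, 211) + j(y) = 196 + (-3 + (⅐)*(-118)) = 196 + (-3 - 118/7) = 196 - 139/7 = 1233/7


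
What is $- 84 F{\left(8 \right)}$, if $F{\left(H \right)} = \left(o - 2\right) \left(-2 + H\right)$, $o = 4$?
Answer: $-1008$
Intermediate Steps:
$F{\left(H \right)} = -4 + 2 H$ ($F{\left(H \right)} = \left(4 - 2\right) \left(-2 + H\right) = 2 \left(-2 + H\right) = -4 + 2 H$)
$- 84 F{\left(8 \right)} = - 84 \left(-4 + 2 \cdot 8\right) = - 84 \left(-4 + 16\right) = \left(-84\right) 12 = -1008$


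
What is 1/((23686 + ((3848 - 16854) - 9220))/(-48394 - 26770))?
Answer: -18791/365 ≈ -51.482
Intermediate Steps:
1/((23686 + ((3848 - 16854) - 9220))/(-48394 - 26770)) = 1/((23686 + (-13006 - 9220))/(-75164)) = 1/((23686 - 22226)*(-1/75164)) = 1/(1460*(-1/75164)) = 1/(-365/18791) = -18791/365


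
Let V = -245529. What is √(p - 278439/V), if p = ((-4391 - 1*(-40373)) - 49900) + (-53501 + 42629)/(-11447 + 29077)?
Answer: I*√7243832543059292579835/721446045 ≈ 117.97*I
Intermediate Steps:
p = -122692606/8815 (p = ((-4391 + 40373) - 49900) - 10872/17630 = (35982 - 49900) - 10872*1/17630 = -13918 - 5436/8815 = -122692606/8815 ≈ -13919.)
√(p - 278439/V) = √(-122692606/8815 - 278439/(-245529)) = √(-122692606/8815 - 278439*(-1/245529)) = √(-122692606/8815 + 92813/81843) = √(-10040712806263/721446045) = I*√7243832543059292579835/721446045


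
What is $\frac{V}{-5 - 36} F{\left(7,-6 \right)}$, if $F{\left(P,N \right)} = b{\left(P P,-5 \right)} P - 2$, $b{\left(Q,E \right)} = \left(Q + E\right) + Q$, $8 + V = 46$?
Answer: $- \frac{24662}{41} \approx -601.51$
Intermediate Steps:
$V = 38$ ($V = -8 + 46 = 38$)
$b{\left(Q,E \right)} = E + 2 Q$ ($b{\left(Q,E \right)} = \left(E + Q\right) + Q = E + 2 Q$)
$F{\left(P,N \right)} = -2 + P \left(-5 + 2 P^{2}\right)$ ($F{\left(P,N \right)} = \left(-5 + 2 P P\right) P - 2 = \left(-5 + 2 P^{2}\right) P - 2 = P \left(-5 + 2 P^{2}\right) - 2 = -2 + P \left(-5 + 2 P^{2}\right)$)
$\frac{V}{-5 - 36} F{\left(7,-6 \right)} = \frac{38}{-5 - 36} \left(-2 + 7 \left(-5 + 2 \cdot 7^{2}\right)\right) = \frac{38}{-41} \left(-2 + 7 \left(-5 + 2 \cdot 49\right)\right) = 38 \left(- \frac{1}{41}\right) \left(-2 + 7 \left(-5 + 98\right)\right) = - \frac{38 \left(-2 + 7 \cdot 93\right)}{41} = - \frac{38 \left(-2 + 651\right)}{41} = \left(- \frac{38}{41}\right) 649 = - \frac{24662}{41}$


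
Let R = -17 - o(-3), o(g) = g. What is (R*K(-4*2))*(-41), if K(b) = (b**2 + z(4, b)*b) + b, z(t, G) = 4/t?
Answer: 27552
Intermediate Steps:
K(b) = b**2 + 2*b (K(b) = (b**2 + (4/4)*b) + b = (b**2 + (4*(1/4))*b) + b = (b**2 + 1*b) + b = (b**2 + b) + b = (b + b**2) + b = b**2 + 2*b)
R = -14 (R = -17 - 1*(-3) = -17 + 3 = -14)
(R*K(-4*2))*(-41) = -14*(-4*2)*(2 - 4*2)*(-41) = -(-112)*(2 - 8)*(-41) = -(-112)*(-6)*(-41) = -14*48*(-41) = -672*(-41) = 27552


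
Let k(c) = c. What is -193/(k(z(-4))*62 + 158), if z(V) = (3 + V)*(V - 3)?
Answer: -193/592 ≈ -0.32601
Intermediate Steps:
z(V) = (-3 + V)*(3 + V) (z(V) = (3 + V)*(-3 + V) = (-3 + V)*(3 + V))
-193/(k(z(-4))*62 + 158) = -193/((-9 + (-4)²)*62 + 158) = -193/((-9 + 16)*62 + 158) = -193/(7*62 + 158) = -193/(434 + 158) = -193/592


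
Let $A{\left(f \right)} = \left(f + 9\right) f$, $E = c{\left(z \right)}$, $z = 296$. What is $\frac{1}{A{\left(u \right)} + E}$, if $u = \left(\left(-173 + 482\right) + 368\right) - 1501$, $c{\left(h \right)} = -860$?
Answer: $\frac{1}{670700} \approx 1.491 \cdot 10^{-6}$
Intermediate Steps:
$E = -860$
$u = -824$ ($u = \left(309 + 368\right) - 1501 = 677 - 1501 = -824$)
$A{\left(f \right)} = f \left(9 + f\right)$ ($A{\left(f \right)} = \left(9 + f\right) f = f \left(9 + f\right)$)
$\frac{1}{A{\left(u \right)} + E} = \frac{1}{- 824 \left(9 - 824\right) - 860} = \frac{1}{\left(-824\right) \left(-815\right) - 860} = \frac{1}{671560 - 860} = \frac{1}{670700}$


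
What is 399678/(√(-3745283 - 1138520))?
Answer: -13782*I*√4883803/168407 ≈ -180.86*I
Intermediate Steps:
399678/(√(-3745283 - 1138520)) = 399678/(√(-4883803)) = 399678/((I*√4883803)) = 399678*(-I*√4883803/4883803) = -13782*I*√4883803/168407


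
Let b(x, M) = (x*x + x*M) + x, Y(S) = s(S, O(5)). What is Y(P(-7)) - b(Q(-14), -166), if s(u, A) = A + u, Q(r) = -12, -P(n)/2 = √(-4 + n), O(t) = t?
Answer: -2119 - 2*I*√11 ≈ -2119.0 - 6.6332*I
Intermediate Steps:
P(n) = -2*√(-4 + n)
Y(S) = 5 + S
b(x, M) = x + x² + M*x (b(x, M) = (x² + M*x) + x = x + x² + M*x)
Y(P(-7)) - b(Q(-14), -166) = (5 - 2*√(-4 - 7)) - (-12)*(1 - 166 - 12) = (5 - 2*I*√11) - (-12)*(-177) = (5 - 2*I*√11) - 1*2124 = (5 - 2*I*√11) - 2124 = -2119 - 2*I*√11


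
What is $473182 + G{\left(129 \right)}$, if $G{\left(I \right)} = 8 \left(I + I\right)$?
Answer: $475246$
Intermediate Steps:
$G{\left(I \right)} = 16 I$ ($G{\left(I \right)} = 8 \cdot 2 I = 16 I$)
$473182 + G{\left(129 \right)} = 473182 + 16 \cdot 129 = 473182 + 2064 = 475246$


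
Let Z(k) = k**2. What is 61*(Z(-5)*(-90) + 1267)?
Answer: -59963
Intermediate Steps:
61*(Z(-5)*(-90) + 1267) = 61*((-5)**2*(-90) + 1267) = 61*(25*(-90) + 1267) = 61*(-2250 + 1267) = 61*(-983) = -59963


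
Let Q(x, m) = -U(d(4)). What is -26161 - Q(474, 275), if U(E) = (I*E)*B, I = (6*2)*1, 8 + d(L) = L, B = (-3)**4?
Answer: -30049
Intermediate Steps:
B = 81
d(L) = -8 + L
I = 12 (I = 12*1 = 12)
U(E) = 972*E (U(E) = (12*E)*81 = 972*E)
Q(x, m) = 3888 (Q(x, m) = -972*(-8 + 4) = -972*(-4) = -1*(-3888) = 3888)
-26161 - Q(474, 275) = -26161 - 1*3888 = -26161 - 3888 = -30049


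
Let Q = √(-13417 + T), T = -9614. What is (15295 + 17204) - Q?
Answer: 32499 - 3*I*√2559 ≈ 32499.0 - 151.76*I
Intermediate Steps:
Q = 3*I*√2559 (Q = √(-13417 - 9614) = √(-23031) = 3*I*√2559 ≈ 151.76*I)
(15295 + 17204) - Q = (15295 + 17204) - 3*I*√2559 = 32499 - 3*I*√2559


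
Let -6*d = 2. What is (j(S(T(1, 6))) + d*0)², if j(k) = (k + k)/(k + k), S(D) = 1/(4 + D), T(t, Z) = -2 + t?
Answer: 1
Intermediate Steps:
d = -⅓ (d = -⅙*2 = -⅓ ≈ -0.33333)
j(k) = 1 (j(k) = (2*k)/((2*k)) = (2*k)*(1/(2*k)) = 1)
(j(S(T(1, 6))) + d*0)² = (1 - ⅓*0)² = (1 + 0)² = 1² = 1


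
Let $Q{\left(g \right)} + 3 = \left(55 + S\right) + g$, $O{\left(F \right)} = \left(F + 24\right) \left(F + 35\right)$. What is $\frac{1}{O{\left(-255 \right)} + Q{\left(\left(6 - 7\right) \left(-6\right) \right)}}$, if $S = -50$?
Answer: $\frac{1}{50828} \approx 1.9674 \cdot 10^{-5}$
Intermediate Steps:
$O{\left(F \right)} = \left(24 + F\right) \left(35 + F\right)$
$Q{\left(g \right)} = 2 + g$ ($Q{\left(g \right)} = -3 + \left(\left(55 - 50\right) + g\right) = -3 + \left(5 + g\right) = 2 + g$)
$\frac{1}{O{\left(-255 \right)} + Q{\left(\left(6 - 7\right) \left(-6\right) \right)}} = \frac{1}{\left(840 + \left(-255\right)^{2} + 59 \left(-255\right)\right) + \left(2 + \left(6 - 7\right) \left(-6\right)\right)} = \frac{1}{\left(840 + 65025 - 15045\right) + \left(2 - -6\right)} = \frac{1}{50820 + \left(2 + 6\right)} = \frac{1}{50820 + 8} = \frac{1}{50828}$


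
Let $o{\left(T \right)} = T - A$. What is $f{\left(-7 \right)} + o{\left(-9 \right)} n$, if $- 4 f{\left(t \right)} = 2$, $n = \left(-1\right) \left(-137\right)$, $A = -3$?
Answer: $- \frac{1645}{2} \approx -822.5$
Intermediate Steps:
$o{\left(T \right)} = 3 + T$ ($o{\left(T \right)} = T - -3 = T + 3 = 3 + T$)
$n = 137$
$f{\left(t \right)} = - \frac{1}{2}$ ($f{\left(t \right)} = \left(- \frac{1}{4}\right) 2 = - \frac{1}{2}$)
$f{\left(-7 \right)} + o{\left(-9 \right)} n = - \frac{1}{2} + \left(3 - 9\right) 137 = - \frac{1}{2} - 822 = - \frac{1645}{2}$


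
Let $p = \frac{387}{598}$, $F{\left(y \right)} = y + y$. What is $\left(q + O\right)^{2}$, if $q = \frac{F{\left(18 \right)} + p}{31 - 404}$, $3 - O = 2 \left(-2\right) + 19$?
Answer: $\frac{7282242264969}{49753086916} \approx 146.37$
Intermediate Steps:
$F{\left(y \right)} = 2 y$
$O = -12$ ($O = 3 - \left(2 \left(-2\right) + 19\right) = 3 - \left(-4 + 19\right) = 3 - 15 = -12$)
$p = \frac{387}{598}$ ($p = 387 \cdot \frac{1}{598} = \frac{387}{598} \approx 0.64716$)
$q = - \frac{21915}{223054}$ ($q = \frac{2 \cdot 18 + \frac{387}{598}}{31 - 404} = \frac{36 + \frac{387}{598}}{-373} = \frac{21915}{598} \left(- \frac{1}{373}\right) = - \frac{21915}{223054} \approx -0.09825$)
$\left(q + O\right)^{2} = \left(- \frac{21915}{223054} - 12\right)^{2} = \left(- \frac{2698563}{223054}\right)^{2} = \frac{7282242264969}{49753086916}$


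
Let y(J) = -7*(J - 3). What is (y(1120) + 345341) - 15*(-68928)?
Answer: 1371442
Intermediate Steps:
y(J) = 21 - 7*J (y(J) = -7*(-3 + J) = 21 - 7*J)
(y(1120) + 345341) - 15*(-68928) = ((21 - 7*1120) + 345341) - 15*(-68928) = ((21 - 7840) + 345341) + 1033920 = (-7819 + 345341) + 1033920 = 337522 + 1033920 = 1371442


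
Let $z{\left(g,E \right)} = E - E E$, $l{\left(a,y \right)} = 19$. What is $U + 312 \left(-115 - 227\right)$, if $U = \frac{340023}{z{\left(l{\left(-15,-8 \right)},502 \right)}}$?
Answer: $- \frac{8945536477}{83834} \approx -1.0671 \cdot 10^{5}$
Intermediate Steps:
$z{\left(g,E \right)} = E - E^{2}$
$U = - \frac{113341}{83834}$ ($U = \frac{340023}{502 \left(1 - 502\right)} = \frac{340023}{502 \left(-501\right)} = \frac{340023}{-251502} = 340023 \left(- \frac{1}{251502}\right) = - \frac{113341}{83834} \approx -1.352$)
$U + 312 \left(-115 - 227\right) = - \frac{113341}{83834} + 312 \left(-115 - 227\right) = - \frac{113341}{83834} + 312 \left(-342\right) = - \frac{113341}{83834} - 106704 = - \frac{8945536477}{83834}$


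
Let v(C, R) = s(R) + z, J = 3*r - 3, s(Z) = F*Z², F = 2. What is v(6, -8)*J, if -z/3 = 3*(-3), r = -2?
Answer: -1395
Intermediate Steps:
s(Z) = 2*Z²
z = 27 (z = -9*(-3) = -3*(-9) = 27)
J = -9 (J = 3*(-2) - 3 = -6 - 3 = -9)
v(C, R) = 27 + 2*R² (v(C, R) = 2*R² + 27 = 27 + 2*R²)
v(6, -8)*J = (27 + 2*(-8)²)*(-9) = (27 + 2*64)*(-9) = (27 + 128)*(-9) = 155*(-9) = -1395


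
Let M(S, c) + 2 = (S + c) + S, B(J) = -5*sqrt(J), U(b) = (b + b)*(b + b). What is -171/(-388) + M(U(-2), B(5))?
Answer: 11811/388 - 5*sqrt(5) ≈ 19.260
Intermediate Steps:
U(b) = 4*b**2 (U(b) = (2*b)*(2*b) = 4*b**2)
M(S, c) = -2 + c + 2*S (M(S, c) = -2 + ((S + c) + S) = -2 + (c + 2*S) = -2 + c + 2*S)
-171/(-388) + M(U(-2), B(5)) = -171/(-388) + (-2 - 5*sqrt(5) + 2*(4*(-2)**2)) = -1/388*(-171) + (-2 - 5*sqrt(5) + 2*(4*4)) = 171/388 + (-2 - 5*sqrt(5) + 2*16) = 171/388 + (-2 - 5*sqrt(5) + 32) = 171/388 + (30 - 5*sqrt(5)) = 11811/388 - 5*sqrt(5)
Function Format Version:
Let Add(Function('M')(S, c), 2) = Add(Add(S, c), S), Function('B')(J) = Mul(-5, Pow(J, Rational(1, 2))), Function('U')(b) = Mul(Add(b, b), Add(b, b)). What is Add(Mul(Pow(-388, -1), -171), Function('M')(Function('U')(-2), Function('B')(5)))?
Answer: Add(Rational(11811, 388), Mul(-5, Pow(5, Rational(1, 2)))) ≈ 19.260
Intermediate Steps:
Function('U')(b) = Mul(4, Pow(b, 2)) (Function('U')(b) = Mul(Mul(2, b), Mul(2, b)) = Mul(4, Pow(b, 2)))
Function('M')(S, c) = Add(-2, c, Mul(2, S)) (Function('M')(S, c) = Add(-2, Add(Add(S, c), S)) = Add(-2, Add(c, Mul(2, S))) = Add(-2, c, Mul(2, S)))
Add(Mul(Pow(-388, -1), -171), Function('M')(Function('U')(-2), Function('B')(5))) = Add(Mul(Pow(-388, -1), -171), Add(-2, Mul(-5, Pow(5, Rational(1, 2))), Mul(2, Mul(4, Pow(-2, 2))))) = Add(Mul(Rational(-1, 388), -171), Add(-2, Mul(-5, Pow(5, Rational(1, 2))), Mul(2, Mul(4, 4)))) = Add(Rational(171, 388), Add(-2, Mul(-5, Pow(5, Rational(1, 2))), Mul(2, 16))) = Add(Rational(171, 388), Add(-2, Mul(-5, Pow(5, Rational(1, 2))), 32)) = Add(Rational(171, 388), Add(30, Mul(-5, Pow(5, Rational(1, 2))))) = Add(Rational(11811, 388), Mul(-5, Pow(5, Rational(1, 2))))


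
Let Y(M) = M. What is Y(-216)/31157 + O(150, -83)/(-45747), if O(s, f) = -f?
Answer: -12467383/1425339279 ≈ -0.0087470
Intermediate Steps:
Y(-216)/31157 + O(150, -83)/(-45747) = -216/31157 - 1*(-83)/(-45747) = -216*1/31157 + 83*(-1/45747) = -216/31157 - 83/45747 = -12467383/1425339279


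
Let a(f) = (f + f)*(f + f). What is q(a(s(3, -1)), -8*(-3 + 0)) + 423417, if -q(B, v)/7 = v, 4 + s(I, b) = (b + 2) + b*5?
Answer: 423249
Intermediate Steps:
s(I, b) = -2 + 6*b (s(I, b) = -4 + ((b + 2) + b*5) = -4 + ((2 + b) + 5*b) = -4 + (2 + 6*b) = -2 + 6*b)
a(f) = 4*f**2 (a(f) = (2*f)*(2*f) = 4*f**2)
q(B, v) = -7*v
q(a(s(3, -1)), -8*(-3 + 0)) + 423417 = -(-56)*(-3 + 0) + 423417 = -(-56)*(-3) + 423417 = -7*24 + 423417 = -168 + 423417 = 423249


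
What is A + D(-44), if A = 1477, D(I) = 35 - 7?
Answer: 1505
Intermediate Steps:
D(I) = 28
A + D(-44) = 1477 + 28 = 1505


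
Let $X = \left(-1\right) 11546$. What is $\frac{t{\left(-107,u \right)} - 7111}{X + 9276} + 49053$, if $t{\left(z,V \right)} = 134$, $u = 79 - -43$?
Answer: $\frac{111357287}{2270} \approx 49056.0$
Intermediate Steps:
$u = 122$ ($u = 79 + 43 = 122$)
$X = -11546$
$\frac{t{\left(-107,u \right)} - 7111}{X + 9276} + 49053 = \frac{134 - 7111}{-11546 + 9276} + 49053 = - \frac{6977}{-2270} + 49053 = \left(-6977\right) \left(- \frac{1}{2270}\right) + 49053 = \frac{6977}{2270} + 49053 = \frac{111357287}{2270}$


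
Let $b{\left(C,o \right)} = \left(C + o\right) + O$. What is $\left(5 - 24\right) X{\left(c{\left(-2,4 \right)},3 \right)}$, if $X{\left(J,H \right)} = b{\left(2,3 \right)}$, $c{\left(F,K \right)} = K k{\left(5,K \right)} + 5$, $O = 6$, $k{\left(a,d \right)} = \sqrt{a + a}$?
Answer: $-209$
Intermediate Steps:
$k{\left(a,d \right)} = \sqrt{2} \sqrt{a}$ ($k{\left(a,d \right)} = \sqrt{2 a} = \sqrt{2} \sqrt{a}$)
$b{\left(C,o \right)} = 6 + C + o$ ($b{\left(C,o \right)} = \left(C + o\right) + 6 = 6 + C + o$)
$c{\left(F,K \right)} = 5 + K \sqrt{10}$ ($c{\left(F,K \right)} = K \sqrt{2} \sqrt{5} + 5 = K \sqrt{10} + 5 = 5 + K \sqrt{10}$)
$X{\left(J,H \right)} = 11$ ($X{\left(J,H \right)} = 6 + 2 + 3 = 11$)
$\left(5 - 24\right) X{\left(c{\left(-2,4 \right)},3 \right)} = \left(5 - 24\right) 11 = \left(-19\right) 11 = -209$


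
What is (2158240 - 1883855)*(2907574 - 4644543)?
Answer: -476598239065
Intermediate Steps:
(2158240 - 1883855)*(2907574 - 4644543) = 274385*(-1736969) = -476598239065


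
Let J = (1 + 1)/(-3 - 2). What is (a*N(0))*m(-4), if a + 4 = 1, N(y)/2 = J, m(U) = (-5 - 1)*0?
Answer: 0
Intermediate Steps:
J = -2/5 (J = 2/(-5) = 2*(-1/5) = -2/5 ≈ -0.40000)
m(U) = 0 (m(U) = -6*0 = 0)
N(y) = -4/5 (N(y) = 2*(-2/5) = -4/5)
a = -3 (a = -4 + 1 = -3)
(a*N(0))*m(-4) = -3*(-4/5)*0 = (12/5)*0 = 0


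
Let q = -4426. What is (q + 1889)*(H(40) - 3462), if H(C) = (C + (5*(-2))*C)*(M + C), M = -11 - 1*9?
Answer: 27049494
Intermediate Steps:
M = -20 (M = -11 - 9 = -20)
H(C) = -9*C*(-20 + C) (H(C) = (C + (5*(-2))*C)*(-20 + C) = (C - 10*C)*(-20 + C) = (-9*C)*(-20 + C) = -9*C*(-20 + C))
(q + 1889)*(H(40) - 3462) = (-4426 + 1889)*(9*40*(20 - 1*40) - 3462) = -2537*(9*40*(20 - 40) - 3462) = -2537*(9*40*(-20) - 3462) = -2537*(-7200 - 3462) = -2537*(-10662) = 27049494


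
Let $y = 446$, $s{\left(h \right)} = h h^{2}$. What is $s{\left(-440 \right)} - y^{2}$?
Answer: $-85382916$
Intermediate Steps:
$s{\left(h \right)} = h^{3}$
$s{\left(-440 \right)} - y^{2} = \left(-440\right)^{3} - 446^{2} = -85184000 - 198916 = -85382916$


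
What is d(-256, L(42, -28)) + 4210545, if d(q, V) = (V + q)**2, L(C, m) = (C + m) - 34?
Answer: 4286721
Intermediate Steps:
L(C, m) = -34 + C + m
d(-256, L(42, -28)) + 4210545 = ((-34 + 42 - 28) - 256)**2 + 4210545 = (-20 - 256)**2 + 4210545 = (-276)**2 + 4210545 = 76176 + 4210545 = 4286721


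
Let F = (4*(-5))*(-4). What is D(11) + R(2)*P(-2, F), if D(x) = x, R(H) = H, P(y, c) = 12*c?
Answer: 1931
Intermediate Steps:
F = 80 (F = -20*(-4) = 80)
D(11) + R(2)*P(-2, F) = 11 + 2*(12*80) = 11 + 2*960 = 11 + 1920 = 1931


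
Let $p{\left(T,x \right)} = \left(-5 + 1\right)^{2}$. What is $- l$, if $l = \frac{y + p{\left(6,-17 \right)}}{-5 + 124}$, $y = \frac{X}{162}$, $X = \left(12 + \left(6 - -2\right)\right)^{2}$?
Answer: $- \frac{88}{567} \approx -0.1552$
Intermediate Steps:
$X = 400$ ($X = \left(12 + \left(6 + 2\right)\right)^{2} = \left(12 + 8\right)^{2} = 20^{2} = 400$)
$p{\left(T,x \right)} = 16$ ($p{\left(T,x \right)} = \left(-4\right)^{2} = 16$)
$y = \frac{200}{81}$ ($y = \frac{400}{162} = 400 \cdot \frac{1}{162} = \frac{200}{81} \approx 2.4691$)
$l = \frac{88}{567}$ ($l = \frac{\frac{200}{81} + 16}{-5 + 124} = \frac{1496}{81 \cdot 119} = \frac{1496}{81} \cdot \frac{1}{119} = \frac{88}{567} \approx 0.1552$)
$- l = \left(-1\right) \frac{88}{567} = - \frac{88}{567}$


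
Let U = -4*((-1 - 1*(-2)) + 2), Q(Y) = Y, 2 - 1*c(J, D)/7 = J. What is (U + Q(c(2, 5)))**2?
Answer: 144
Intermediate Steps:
c(J, D) = 14 - 7*J
U = -12 (U = -4*((-1 + 2) + 2) = -4*(1 + 2) = -4*3 = -12)
(U + Q(c(2, 5)))**2 = (-12 + (14 - 7*2))**2 = (-12 + (14 - 14))**2 = (-12 + 0)**2 = (-12)**2 = 144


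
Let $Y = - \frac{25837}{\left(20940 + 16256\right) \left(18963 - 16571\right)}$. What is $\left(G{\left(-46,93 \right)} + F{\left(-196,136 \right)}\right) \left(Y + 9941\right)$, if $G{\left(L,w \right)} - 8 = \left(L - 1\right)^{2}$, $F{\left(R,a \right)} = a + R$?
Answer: $\frac{1907820980990775}{88972832} \approx 2.1443 \cdot 10^{7}$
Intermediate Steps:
$F{\left(R,a \right)} = R + a$
$G{\left(L,w \right)} = 8 + \left(-1 + L\right)^{2}$ ($G{\left(L,w \right)} = 8 + \left(L - 1\right)^{2} = 8 + \left(-1 + L\right)^{2}$)
$Y = - \frac{25837}{88972832}$ ($Y = - \frac{25837}{37196 \cdot 2392} = - \frac{25837}{88972832} \approx -0.00029039$)
$\left(G{\left(-46,93 \right)} + F{\left(-196,136 \right)}\right) \left(Y + 9941\right) = \left(\left(8 + \left(-1 - 46\right)^{2}\right) + \left(-196 + 136\right)\right) \left(- \frac{25837}{88972832} + 9941\right) = \left(\left(8 + \left(-47\right)^{2}\right) - 60\right) \frac{884478897075}{88972832} = \left(\left(8 + 2209\right) - 60\right) \frac{884478897075}{88972832} = \left(2217 - 60\right) \frac{884478897075}{88972832} = 2157 \cdot \frac{884478897075}{88972832} = \frac{1907820980990775}{88972832}$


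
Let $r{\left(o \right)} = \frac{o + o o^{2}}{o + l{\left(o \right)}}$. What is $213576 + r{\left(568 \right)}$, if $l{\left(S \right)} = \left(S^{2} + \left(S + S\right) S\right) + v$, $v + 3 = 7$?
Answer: $\frac{51754911686}{242111} \approx 2.1377 \cdot 10^{5}$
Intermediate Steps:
$v = 4$ ($v = -3 + 7 = 4$)
$l{\left(S \right)} = 4 + 3 S^{2}$ ($l{\left(S \right)} = \left(S^{2} + \left(S + S\right) S\right) + 4 = \left(S^{2} + 2 S S\right) + 4 = \left(S^{2} + 2 S^{2}\right) + 4 = 3 S^{2} + 4 = 4 + 3 S^{2}$)
$r{\left(o \right)} = \frac{o + o^{3}}{4 + o + 3 o^{2}}$ ($r{\left(o \right)} = \frac{o + o o^{2}}{o + \left(4 + 3 o^{2}\right)} = \frac{o + o^{3}}{4 + o + 3 o^{2}}$)
$213576 + r{\left(568 \right)} = 213576 + \frac{568 + 568^{3}}{4 + 568 + 3 \cdot 568^{2}} = 213576 + \frac{568 + 183250432}{4 + 568 + 3 \cdot 322624} = 213576 + \frac{1}{4 + 568 + 967872} \cdot 183251000 = 213576 + \frac{1}{968444} \cdot 183251000 = 213576 + \frac{45812750}{242111} = \frac{51754911686}{242111}$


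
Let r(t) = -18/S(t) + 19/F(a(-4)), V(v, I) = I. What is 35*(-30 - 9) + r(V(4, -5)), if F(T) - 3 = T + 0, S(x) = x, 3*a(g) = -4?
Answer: -1350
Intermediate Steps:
a(g) = -4/3 (a(g) = (1/3)*(-4) = -4/3)
F(T) = 3 + T (F(T) = 3 + (T + 0) = 3 + T)
r(t) = 57/5 - 18/t (r(t) = -18/t + 19/(3 - 4/3) = -18/t + 19/(5/3) = -18/t + 19*(3/5) = -18/t + 57/5 = 57/5 - 18/t)
35*(-30 - 9) + r(V(4, -5)) = 35*(-30 - 9) + (57/5 - 18/(-5)) = 35*(-39) + (57/5 - 18*(-1/5)) = -1365 + (57/5 + 18/5) = -1365 + 15 = -1350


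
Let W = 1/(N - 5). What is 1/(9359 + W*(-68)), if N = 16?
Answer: 11/102881 ≈ 0.00010692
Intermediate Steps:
W = 1/11 (W = 1/(16 - 5) = 1/11 ≈ 0.090909)
1/(9359 + W*(-68)) = 1/(9359 + (1/11)*(-68)) = 1/(9359 - 68/11) = 1/(102881/11) = 11/102881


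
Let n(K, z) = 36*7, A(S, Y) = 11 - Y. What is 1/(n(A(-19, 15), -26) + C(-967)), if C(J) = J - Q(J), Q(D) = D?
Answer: 1/252 ≈ 0.0039683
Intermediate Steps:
n(K, z) = 252
C(J) = 0 (C(J) = J - J = 0)
1/(n(A(-19, 15), -26) + C(-967)) = 1/(252 + 0) = 1/252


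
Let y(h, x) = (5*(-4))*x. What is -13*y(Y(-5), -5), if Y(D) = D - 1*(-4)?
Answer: -1300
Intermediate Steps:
Y(D) = 4 + D (Y(D) = D + 4 = 4 + D)
y(h, x) = -20*x
-13*y(Y(-5), -5) = -(-260)*(-5) = -13*100 = -1300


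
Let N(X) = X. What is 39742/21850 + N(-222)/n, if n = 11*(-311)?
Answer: 70404041/37374425 ≈ 1.8837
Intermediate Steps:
n = -3421
39742/21850 + N(-222)/n = 39742/21850 - 222/(-3421) = 39742*(1/21850) - 222*(-1/3421) = 19871/10925 + 222/3421 = 70404041/37374425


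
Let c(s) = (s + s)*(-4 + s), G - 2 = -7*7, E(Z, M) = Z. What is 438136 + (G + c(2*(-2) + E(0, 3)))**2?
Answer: 438425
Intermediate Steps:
G = -47 (G = 2 - 7*7 = 2 - 49 = -47)
c(s) = 2*s*(-4 + s) (c(s) = (2*s)*(-4 + s) = 2*s*(-4 + s))
438136 + (G + c(2*(-2) + E(0, 3)))**2 = 438136 + (-47 + 2*(2*(-2) + 0)*(-4 + (2*(-2) + 0)))**2 = 438136 + (-47 + 2*(-4 + 0)*(-4 + (-4 + 0)))**2 = 438136 + (-47 + 2*(-4)*(-4 - 4))**2 = 438136 + (-47 + 2*(-4)*(-8))**2 = 438136 + (-47 + 64)**2 = 438136 + 17**2 = 438136 + 289 = 438425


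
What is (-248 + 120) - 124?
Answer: -252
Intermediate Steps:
(-248 + 120) - 124 = -128 - 124 = -252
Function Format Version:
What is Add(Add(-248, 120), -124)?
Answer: -252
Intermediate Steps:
Add(Add(-248, 120), -124) = Add(-128, -124) = -252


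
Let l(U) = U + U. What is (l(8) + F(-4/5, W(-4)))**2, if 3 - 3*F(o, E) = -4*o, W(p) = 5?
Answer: 57121/225 ≈ 253.87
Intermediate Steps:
l(U) = 2*U
F(o, E) = 1 + 4*o/3 (F(o, E) = 1 - (-4)*o/3 = 1 + 4*o/3)
(l(8) + F(-4/5, W(-4)))**2 = (2*8 + (1 + 4*(-4/5)/3))**2 = (16 + (1 + 4*(-4*1/5)/3))**2 = (16 + (1 + (4/3)*(-4/5)))**2 = (16 + (1 - 16/15))**2 = (16 - 1/15)**2 = (239/15)**2 = 57121/225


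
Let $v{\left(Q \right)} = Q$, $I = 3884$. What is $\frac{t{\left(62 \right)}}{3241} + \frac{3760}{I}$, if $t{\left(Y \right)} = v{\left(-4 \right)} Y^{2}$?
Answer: $- \frac{11883556}{3147011} \approx -3.7761$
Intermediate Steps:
$t{\left(Y \right)} = - 4 Y^{2}$
$\frac{t{\left(62 \right)}}{3241} + \frac{3760}{I} = \frac{\left(-4\right) 62^{2}}{3241} + \frac{3760}{3884} = \left(-4\right) 3844 \cdot \frac{1}{3241} + 3760 \cdot \frac{1}{3884} = \left(-15376\right) \frac{1}{3241} + \frac{940}{971} = - \frac{15376}{3241} + \frac{940}{971} = - \frac{11883556}{3147011}$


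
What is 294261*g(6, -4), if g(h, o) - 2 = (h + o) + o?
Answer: 0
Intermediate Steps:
g(h, o) = 2 + h + 2*o (g(h, o) = 2 + ((h + o) + o) = 2 + (h + 2*o) = 2 + h + 2*o)
294261*g(6, -4) = 294261*(2 + 6 + 2*(-4)) = 294261*(2 + 6 - 8) = 294261*0 = 0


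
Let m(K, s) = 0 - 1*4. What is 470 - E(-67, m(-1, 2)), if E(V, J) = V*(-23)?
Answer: -1071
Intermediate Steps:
m(K, s) = -4 (m(K, s) = 0 - 4 = -4)
E(V, J) = -23*V
470 - E(-67, m(-1, 2)) = 470 - (-23)*(-67) = 470 - 1*1541 = 470 - 1541 = -1071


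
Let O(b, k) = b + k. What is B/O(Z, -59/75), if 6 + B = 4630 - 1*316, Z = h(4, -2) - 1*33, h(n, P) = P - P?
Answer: -161550/1267 ≈ -127.51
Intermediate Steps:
h(n, P) = 0
Z = -33 (Z = 0 - 1*33 = 0 - 33 = -33)
B = 4308 (B = -6 + (4630 - 1*316) = -6 + (4630 - 316) = -6 + 4314 = 4308)
B/O(Z, -59/75) = 4308/(-33 - 59/75) = 4308/(-2534/75) = 4308*(-75/2534) = -161550/1267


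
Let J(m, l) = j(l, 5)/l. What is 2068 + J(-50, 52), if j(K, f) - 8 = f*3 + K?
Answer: 107611/52 ≈ 2069.4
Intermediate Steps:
j(K, f) = 8 + K + 3*f (j(K, f) = 8 + (f*3 + K) = 8 + (3*f + K) = 8 + (K + 3*f) = 8 + K + 3*f)
J(m, l) = (23 + l)/l (J(m, l) = (8 + l + 3*5)/l = (8 + l + 15)/l = (23 + l)/l)
2068 + J(-50, 52) = 2068 + (23 + 52)/52 = 2068 + (1/52)*75 = 2068 + 75/52 = 107611/52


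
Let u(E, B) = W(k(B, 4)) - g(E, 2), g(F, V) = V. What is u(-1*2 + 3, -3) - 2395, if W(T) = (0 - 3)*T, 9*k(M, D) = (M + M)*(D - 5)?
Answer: -2399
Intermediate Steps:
k(M, D) = 2*M*(-5 + D)/9 (k(M, D) = ((M + M)*(D - 5))/9 = ((2*M)*(-5 + D))/9 = (2*M*(-5 + D))/9 = 2*M*(-5 + D)/9)
W(T) = -3*T
u(E, B) = -2 + 2*B/3 (u(E, B) = -2*B*(-5 + 4)/3 - 1*2 = -2*B*(-1)/3 - 2 = -(-2)*B/3 - 2 = 2*B/3 - 2 = -2 + 2*B/3)
u(-1*2 + 3, -3) - 2395 = (-2 + (2/3)*(-3)) - 2395 = (-2 - 2) - 2395 = -4 - 2395 = -2399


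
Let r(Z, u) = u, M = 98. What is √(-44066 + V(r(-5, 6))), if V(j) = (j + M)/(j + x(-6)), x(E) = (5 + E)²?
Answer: 3*I*√239834/7 ≈ 209.88*I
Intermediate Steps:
V(j) = (98 + j)/(1 + j) (V(j) = (j + 98)/(j + (5 - 6)²) = (98 + j)/(j + (-1)²) = (98 + j)/(j + 1) = (98 + j)/(1 + j))
√(-44066 + V(r(-5, 6))) = √(-44066 + (98 + 6)/(1 + 6)) = √(-44066 + 104/7) = √(-308358/7) = 3*I*√239834/7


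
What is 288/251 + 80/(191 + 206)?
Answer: 134416/99647 ≈ 1.3489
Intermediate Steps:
288/251 + 80/(191 + 206) = 288*(1/251) + 80/397 = 288/251 + 80*(1/397) = 288/251 + 80/397 = 134416/99647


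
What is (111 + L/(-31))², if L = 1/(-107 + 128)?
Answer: 5221507600/423801 ≈ 12321.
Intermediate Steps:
L = 1/21 ≈ 0.047619
(111 + L/(-31))² = (111 + (1/21)/(-31))² = (111 + (1/21)*(-1/31))² = (111 - 1/651)² = (72260/651)² = 5221507600/423801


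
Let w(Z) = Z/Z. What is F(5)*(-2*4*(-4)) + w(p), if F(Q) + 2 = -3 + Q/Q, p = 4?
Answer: -127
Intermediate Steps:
w(Z) = 1
F(Q) = -4 (F(Q) = -2 + (-3 + Q/Q) = -2 + (-3 + 1) = -2 - 2 = -4)
F(5)*(-2*4*(-4)) + w(p) = -4*(-2*4)*(-4) + 1 = -(-32)*(-4) + 1 = -4*32 + 1 = -128 + 1 = -127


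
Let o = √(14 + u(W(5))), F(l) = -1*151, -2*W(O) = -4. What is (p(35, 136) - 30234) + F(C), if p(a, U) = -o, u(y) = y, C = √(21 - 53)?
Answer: -30389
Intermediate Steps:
W(O) = 2 (W(O) = -½*(-4) = 2)
C = 4*I*√2 (C = √(-32) = 4*I*√2 ≈ 5.6569*I)
F(l) = -151
o = 4 (o = √(14 + 2) = √16 = 4)
p(a, U) = -4 (p(a, U) = -1*4 = -4)
(p(35, 136) - 30234) + F(C) = (-4 - 30234) - 151 = -30238 - 151 = -30389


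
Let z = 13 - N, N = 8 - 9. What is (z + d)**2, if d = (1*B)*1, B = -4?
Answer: 100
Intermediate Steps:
N = -1
z = 14 (z = 13 - 1*(-1) = 13 + 1 = 14)
d = -4 (d = (1*(-4))*1 = -4*1 = -4)
(z + d)**2 = (14 - 4)**2 = 10**2 = 100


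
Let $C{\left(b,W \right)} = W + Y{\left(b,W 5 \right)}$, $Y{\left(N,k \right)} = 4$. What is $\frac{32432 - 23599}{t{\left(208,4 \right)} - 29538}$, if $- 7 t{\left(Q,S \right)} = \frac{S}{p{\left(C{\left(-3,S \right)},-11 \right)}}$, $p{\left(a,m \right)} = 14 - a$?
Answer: $- \frac{185493}{620300} \approx -0.29904$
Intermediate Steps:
$C{\left(b,W \right)} = 4 + W$ ($C{\left(b,W \right)} = W + 4 = 4 + W$)
$t{\left(Q,S \right)} = - \frac{S}{7 \left(10 - S\right)}$ ($t{\left(Q,S \right)} = - \frac{S \frac{1}{14 - \left(4 + S\right)}}{7} = - \frac{S \frac{1}{10 - S}}{7} = - \frac{S}{7 \left(10 - S\right)}$)
$\frac{32432 - 23599}{t{\left(208,4 \right)} - 29538} = \frac{32432 - 23599}{\frac{1}{7} \cdot 4 \frac{1}{-10 + 4} - 29538} = \frac{8833}{\frac{1}{7} \cdot 4 \frac{1}{-6} - 29538} = \frac{8833}{\frac{1}{7} \cdot 4 \left(- \frac{1}{6}\right) - 29538} = \frac{8833}{- \frac{2}{21} - 29538} = \frac{8833}{- \frac{620300}{21}} = 8833 \left(- \frac{21}{620300}\right) = - \frac{185493}{620300}$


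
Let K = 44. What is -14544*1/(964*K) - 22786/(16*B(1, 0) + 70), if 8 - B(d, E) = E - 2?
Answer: -30307378/304865 ≈ -99.412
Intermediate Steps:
B(d, E) = 10 - E (B(d, E) = 8 - (E - 2) = 8 - (-2 + E) = 8 + (2 - E) = 10 - E)
-14544*1/(964*K) - 22786/(16*B(1, 0) + 70) = -14544/(44*964) - 22786/(16*(10 - 1*0) + 70) = -14544/42416 - 22786/(16*(10 + 0) + 70) = -14544*1/42416 - 22786/(16*10 + 70) = -909/2651 - 22786/(160 + 70) = -909/2651 - 22786/230 = -909/2651 - 22786*1/230 = -909/2651 - 11393/115 = -30307378/304865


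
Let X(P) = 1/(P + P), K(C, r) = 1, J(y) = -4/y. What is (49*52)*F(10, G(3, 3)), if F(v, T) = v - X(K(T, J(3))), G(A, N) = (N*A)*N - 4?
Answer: 24206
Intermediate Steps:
X(P) = 1/(2*P)
G(A, N) = -4 + A*N² (G(A, N) = (A*N)*N - 4 = A*N² - 4 = -4 + A*N²)
F(v, T) = -½ + v (F(v, T) = v - 1/(2*1) = v - 1/2 = v - 1*½ = v - ½ = -½ + v)
(49*52)*F(10, G(3, 3)) = (49*52)*(-½ + 10) = 2548*(19/2) = 24206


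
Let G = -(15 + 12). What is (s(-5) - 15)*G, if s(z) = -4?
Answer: 513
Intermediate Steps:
G = -27 (G = -1*27 = -27)
(s(-5) - 15)*G = (-4 - 15)*(-27) = -19*(-27) = 513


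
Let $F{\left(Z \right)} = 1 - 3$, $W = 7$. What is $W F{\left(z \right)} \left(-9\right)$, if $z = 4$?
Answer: $126$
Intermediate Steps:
$F{\left(Z \right)} = -2$ ($F{\left(Z \right)} = 1 - 3 = -2$)
$W F{\left(z \right)} \left(-9\right) = 7 \left(-2\right) \left(-9\right) = \left(-14\right) \left(-9\right) = 126$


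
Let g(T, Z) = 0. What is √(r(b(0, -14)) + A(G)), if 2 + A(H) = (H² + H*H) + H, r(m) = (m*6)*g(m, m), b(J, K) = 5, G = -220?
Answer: √96578 ≈ 310.77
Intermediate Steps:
r(m) = 0 (r(m) = (m*6)*0 = (6*m)*0 = 0)
A(H) = -2 + H + 2*H² (A(H) = -2 + ((H² + H*H) + H) = -2 + ((H² + H²) + H) = -2 + (2*H² + H) = -2 + (H + 2*H²) = -2 + H + 2*H²)
√(r(b(0, -14)) + A(G)) = √(0 + (-2 - 220 + 2*(-220)²)) = √(0 + (-2 - 220 + 2*48400)) = √(0 + (-2 - 220 + 96800)) = √(0 + 96578) = √96578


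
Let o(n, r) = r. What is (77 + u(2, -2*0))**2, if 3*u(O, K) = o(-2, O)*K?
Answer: 5929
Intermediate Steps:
u(O, K) = K*O/3 (u(O, K) = (O*K)/3 = (K*O)/3 = K*O/3)
(77 + u(2, -2*0))**2 = (77 + (1/3)*(-2*0)*2)**2 = (77 + (1/3)*0*2)**2 = (77 + 0)**2 = 77**2 = 5929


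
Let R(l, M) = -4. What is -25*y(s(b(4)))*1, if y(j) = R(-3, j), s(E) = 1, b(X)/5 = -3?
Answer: 100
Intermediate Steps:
b(X) = -15 (b(X) = 5*(-3) = -15)
y(j) = -4
-25*y(s(b(4)))*1 = -25*(-4)*1 = 100*1 = 100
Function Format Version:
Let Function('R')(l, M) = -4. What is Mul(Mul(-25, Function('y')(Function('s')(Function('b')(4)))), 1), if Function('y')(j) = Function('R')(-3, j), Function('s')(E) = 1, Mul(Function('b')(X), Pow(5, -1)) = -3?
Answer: 100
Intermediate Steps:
Function('b')(X) = -15 (Function('b')(X) = Mul(5, -3) = -15)
Function('y')(j) = -4
Mul(Mul(-25, Function('y')(Function('s')(Function('b')(4)))), 1) = Mul(Mul(-25, -4), 1) = Mul(100, 1) = 100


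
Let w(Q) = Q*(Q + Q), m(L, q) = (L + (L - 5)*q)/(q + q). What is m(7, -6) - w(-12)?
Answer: -3451/12 ≈ -287.58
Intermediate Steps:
m(L, q) = (L + q*(-5 + L))/(2*q) (m(L, q) = (L + (-5 + L)*q)/((2*q)) = (L + q*(-5 + L))*(1/(2*q)) = (L + q*(-5 + L))/(2*q))
w(Q) = 2*Q² (w(Q) = Q*(2*Q) = 2*Q²)
m(7, -6) - w(-12) = (½)*(7 - 6*(-5 + 7))/(-6) - 2*(-12)² = (½)*(-⅙)*(7 - 6*2) - 2*144 = (½)*(-⅙)*(7 - 12) - 1*288 = (½)*(-⅙)*(-5) - 288 = 5/12 - 288 = -3451/12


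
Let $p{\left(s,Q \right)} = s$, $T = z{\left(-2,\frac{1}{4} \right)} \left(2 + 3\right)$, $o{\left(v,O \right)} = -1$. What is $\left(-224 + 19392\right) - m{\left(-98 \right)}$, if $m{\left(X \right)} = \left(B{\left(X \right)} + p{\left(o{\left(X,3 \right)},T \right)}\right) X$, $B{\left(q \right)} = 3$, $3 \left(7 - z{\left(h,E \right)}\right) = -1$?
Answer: $19364$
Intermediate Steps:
$z{\left(h,E \right)} = \frac{22}{3}$ ($z{\left(h,E \right)} = 7 - - \frac{1}{3} = 7 + \frac{1}{3} = \frac{22}{3}$)
$T = \frac{110}{3}$ ($T = \frac{22 \left(2 + 3\right)}{3} = \frac{22}{3} \cdot 5 = \frac{110}{3} \approx 36.667$)
$m{\left(X \right)} = 2 X$ ($m{\left(X \right)} = \left(3 - 1\right) X = 2 X$)
$\left(-224 + 19392\right) - m{\left(-98 \right)} = \left(-224 + 19392\right) - 2 \left(-98\right) = 19168 - -196 = 19168 + 196 = 19364$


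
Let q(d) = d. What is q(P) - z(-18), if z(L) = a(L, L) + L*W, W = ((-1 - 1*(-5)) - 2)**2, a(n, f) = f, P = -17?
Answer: 73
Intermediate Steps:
W = 4 (W = ((-1 + 5) - 2)**2 = (4 - 2)**2 = 2**2 = 4)
z(L) = 5*L (z(L) = L + L*4 = L + 4*L = 5*L)
q(P) - z(-18) = -17 - 5*(-18) = -17 - 1*(-90) = -17 + 90 = 73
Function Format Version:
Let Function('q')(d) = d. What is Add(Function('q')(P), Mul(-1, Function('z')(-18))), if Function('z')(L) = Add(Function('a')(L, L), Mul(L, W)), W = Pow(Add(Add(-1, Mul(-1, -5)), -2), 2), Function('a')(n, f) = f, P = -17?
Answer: 73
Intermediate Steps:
W = 4 (W = Pow(Add(Add(-1, 5), -2), 2) = Pow(Add(4, -2), 2) = Pow(2, 2) = 4)
Function('z')(L) = Mul(5, L) (Function('z')(L) = Add(L, Mul(L, 4)) = Add(L, Mul(4, L)) = Mul(5, L))
Add(Function('q')(P), Mul(-1, Function('z')(-18))) = Add(-17, Mul(-1, Mul(5, -18))) = Add(-17, Mul(-1, -90)) = Add(-17, 90) = 73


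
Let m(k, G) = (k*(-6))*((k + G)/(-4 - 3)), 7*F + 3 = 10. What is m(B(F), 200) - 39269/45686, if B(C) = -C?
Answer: -54823967/319802 ≈ -171.43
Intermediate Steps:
F = 1 (F = -3/7 + (1/7)*10 = -3/7 + 10/7 = 1)
m(k, G) = -6*k*(-G/7 - k/7) (m(k, G) = (-6*k)*((G + k)/(-7)) = (-6*k)*((G + k)*(-1/7)) = (-6*k)*(-G/7 - k/7) = -6*k*(-G/7 - k/7))
m(B(F), 200) - 39269/45686 = 6*(-1*1)*(200 - 1*1)/7 - 39269/45686 = (6/7)*(-1)*(200 - 1) - 39269/45686 = (6/7)*(-1)*199 - 1*39269/45686 = -1194/7 - 39269/45686 = -54823967/319802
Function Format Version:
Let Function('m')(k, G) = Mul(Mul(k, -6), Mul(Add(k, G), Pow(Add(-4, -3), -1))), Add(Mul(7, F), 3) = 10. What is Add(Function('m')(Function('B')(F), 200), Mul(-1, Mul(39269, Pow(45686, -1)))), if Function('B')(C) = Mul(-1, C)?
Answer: Rational(-54823967, 319802) ≈ -171.43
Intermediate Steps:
F = 1 (F = Add(Rational(-3, 7), Mul(Rational(1, 7), 10)) = Add(Rational(-3, 7), Rational(10, 7)) = 1)
Function('m')(k, G) = Mul(-6, k, Add(Mul(Rational(-1, 7), G), Mul(Rational(-1, 7), k))) (Function('m')(k, G) = Mul(Mul(-6, k), Mul(Add(G, k), Pow(-7, -1))) = Mul(Mul(-6, k), Mul(Add(G, k), Rational(-1, 7))) = Mul(Mul(-6, k), Add(Mul(Rational(-1, 7), G), Mul(Rational(-1, 7), k))) = Mul(-6, k, Add(Mul(Rational(-1, 7), G), Mul(Rational(-1, 7), k))))
Add(Function('m')(Function('B')(F), 200), Mul(-1, Mul(39269, Pow(45686, -1)))) = Add(Mul(Rational(6, 7), Mul(-1, 1), Add(200, Mul(-1, 1))), Mul(-1, Mul(39269, Pow(45686, -1)))) = Add(Mul(Rational(6, 7), -1, Add(200, -1)), Mul(-1, Mul(39269, Rational(1, 45686)))) = Add(Mul(Rational(6, 7), -1, 199), Mul(-1, Rational(39269, 45686))) = Add(Rational(-1194, 7), Rational(-39269, 45686)) = Rational(-54823967, 319802)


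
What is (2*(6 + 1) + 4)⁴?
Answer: 104976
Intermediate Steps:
(2*(6 + 1) + 4)⁴ = (2*7 + 4)⁴ = (14 + 4)⁴ = 18⁴ = 104976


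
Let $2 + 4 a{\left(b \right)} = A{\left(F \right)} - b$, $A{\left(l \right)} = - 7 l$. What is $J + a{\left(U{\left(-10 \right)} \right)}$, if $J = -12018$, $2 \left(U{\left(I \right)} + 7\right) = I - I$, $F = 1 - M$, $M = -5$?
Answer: $- \frac{48109}{4} \approx -12027.0$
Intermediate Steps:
$F = 6$ ($F = 1 - -5 = 1 + 5 = 6$)
$U{\left(I \right)} = -7$ ($U{\left(I \right)} = -7 + \frac{I - I}{2} = -7 + \frac{1}{2} \cdot 0 = -7 + 0 = -7$)
$a{\left(b \right)} = -11 - \frac{b}{4}$ ($a{\left(b \right)} = - \frac{1}{2} + \frac{\left(-7\right) 6 - b}{4} = - \frac{1}{2} + \frac{-42 - b}{4} = - \frac{1}{2} - \left(\frac{21}{2} + \frac{b}{4}\right) = -11 - \frac{b}{4}$)
$J + a{\left(U{\left(-10 \right)} \right)} = -12018 - \frac{37}{4} = - \frac{48109}{4}$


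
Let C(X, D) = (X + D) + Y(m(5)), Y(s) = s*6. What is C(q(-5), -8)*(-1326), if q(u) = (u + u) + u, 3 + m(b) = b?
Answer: 14586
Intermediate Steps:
m(b) = -3 + b
Y(s) = 6*s
q(u) = 3*u (q(u) = 2*u + u = 3*u)
C(X, D) = 12 + D + X (C(X, D) = (X + D) + 6*(-3 + 5) = (D + X) + 6*2 = (D + X) + 12 = 12 + D + X)
C(q(-5), -8)*(-1326) = (12 - 8 + 3*(-5))*(-1326) = (12 - 8 - 15)*(-1326) = -11*(-1326) = 14586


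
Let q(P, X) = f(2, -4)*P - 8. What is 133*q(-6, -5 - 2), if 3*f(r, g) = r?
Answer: -1596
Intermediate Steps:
f(r, g) = r/3
q(P, X) = -8 + 2*P/3 (q(P, X) = ((1/3)*2)*P - 8 = 2*P/3 - 8 = -8 + 2*P/3)
133*q(-6, -5 - 2) = 133*(-8 + (2/3)*(-6)) = 133*(-8 - 4) = 133*(-12) = -1596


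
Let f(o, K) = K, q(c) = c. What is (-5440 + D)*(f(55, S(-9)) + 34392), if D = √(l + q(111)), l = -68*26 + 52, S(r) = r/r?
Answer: -187097920 + 34393*I*√1605 ≈ -1.871e+8 + 1.3779e+6*I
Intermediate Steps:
S(r) = 1
l = -1716 (l = -1768 + 52 = -1716)
D = I*√1605 (D = √(-1716 + 111) = √(-1605) = I*√1605 ≈ 40.062*I)
(-5440 + D)*(f(55, S(-9)) + 34392) = (-5440 + I*√1605)*(1 + 34392) = (-5440 + I*√1605)*34393 = -187097920 + 34393*I*√1605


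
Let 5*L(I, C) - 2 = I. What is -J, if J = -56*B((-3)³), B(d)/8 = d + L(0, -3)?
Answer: -59584/5 ≈ -11917.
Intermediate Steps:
L(I, C) = ⅖ + I/5
B(d) = 16/5 + 8*d (B(d) = 8*(d + (⅖ + (⅕)*0)) = 8*(d + (⅖ + 0)) = 8*(d + ⅖) = 8*(⅖ + d) = 16/5 + 8*d)
J = 59584/5 (J = -56*(16/5 + 8*(-3)³) = -56*(16/5 + 8*(-27)) = -56*(16/5 - 216) = -56*(-1064/5) = 59584/5 ≈ 11917.)
-J = -1*59584/5 = -59584/5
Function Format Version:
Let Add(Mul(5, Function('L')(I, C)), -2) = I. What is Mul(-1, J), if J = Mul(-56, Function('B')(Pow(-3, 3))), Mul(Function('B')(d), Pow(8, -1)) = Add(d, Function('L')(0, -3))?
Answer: Rational(-59584, 5) ≈ -11917.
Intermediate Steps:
Function('L')(I, C) = Add(Rational(2, 5), Mul(Rational(1, 5), I))
Function('B')(d) = Add(Rational(16, 5), Mul(8, d)) (Function('B')(d) = Mul(8, Add(d, Add(Rational(2, 5), Mul(Rational(1, 5), 0)))) = Mul(8, Add(d, Add(Rational(2, 5), 0))) = Mul(8, Add(d, Rational(2, 5))) = Mul(8, Add(Rational(2, 5), d)) = Add(Rational(16, 5), Mul(8, d)))
J = Rational(59584, 5) (J = Mul(-56, Add(Rational(16, 5), Mul(8, Pow(-3, 3)))) = Mul(-56, Add(Rational(16, 5), Mul(8, -27))) = Mul(-56, Add(Rational(16, 5), -216)) = Mul(-56, Rational(-1064, 5)) = Rational(59584, 5) ≈ 11917.)
Mul(-1, J) = Mul(-1, Rational(59584, 5)) = Rational(-59584, 5)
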